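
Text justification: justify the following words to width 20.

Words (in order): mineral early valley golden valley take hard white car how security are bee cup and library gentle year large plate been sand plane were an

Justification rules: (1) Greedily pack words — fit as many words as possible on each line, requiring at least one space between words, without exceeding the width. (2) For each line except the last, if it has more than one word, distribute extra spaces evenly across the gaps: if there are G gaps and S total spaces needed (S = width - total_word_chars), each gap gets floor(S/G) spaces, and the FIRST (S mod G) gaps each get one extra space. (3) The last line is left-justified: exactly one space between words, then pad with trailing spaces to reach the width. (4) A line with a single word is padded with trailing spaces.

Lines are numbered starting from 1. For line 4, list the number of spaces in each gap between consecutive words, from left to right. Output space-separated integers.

Line 1: ['mineral', 'early', 'valley'] (min_width=20, slack=0)
Line 2: ['golden', 'valley', 'take'] (min_width=18, slack=2)
Line 3: ['hard', 'white', 'car', 'how'] (min_width=18, slack=2)
Line 4: ['security', 'are', 'bee', 'cup'] (min_width=20, slack=0)
Line 5: ['and', 'library', 'gentle'] (min_width=18, slack=2)
Line 6: ['year', 'large', 'plate'] (min_width=16, slack=4)
Line 7: ['been', 'sand', 'plane', 'were'] (min_width=20, slack=0)
Line 8: ['an'] (min_width=2, slack=18)

Answer: 1 1 1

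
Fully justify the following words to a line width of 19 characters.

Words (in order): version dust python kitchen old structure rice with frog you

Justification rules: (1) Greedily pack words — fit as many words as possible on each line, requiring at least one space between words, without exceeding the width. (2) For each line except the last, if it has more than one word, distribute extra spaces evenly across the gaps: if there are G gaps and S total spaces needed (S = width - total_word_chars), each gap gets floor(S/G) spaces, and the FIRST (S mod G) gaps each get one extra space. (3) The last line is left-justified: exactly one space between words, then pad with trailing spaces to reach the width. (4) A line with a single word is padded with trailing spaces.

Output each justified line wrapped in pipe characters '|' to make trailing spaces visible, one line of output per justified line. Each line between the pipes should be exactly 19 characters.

Answer: |version dust python|
|kitchen         old|
|structure rice with|
|frog you           |

Derivation:
Line 1: ['version', 'dust', 'python'] (min_width=19, slack=0)
Line 2: ['kitchen', 'old'] (min_width=11, slack=8)
Line 3: ['structure', 'rice', 'with'] (min_width=19, slack=0)
Line 4: ['frog', 'you'] (min_width=8, slack=11)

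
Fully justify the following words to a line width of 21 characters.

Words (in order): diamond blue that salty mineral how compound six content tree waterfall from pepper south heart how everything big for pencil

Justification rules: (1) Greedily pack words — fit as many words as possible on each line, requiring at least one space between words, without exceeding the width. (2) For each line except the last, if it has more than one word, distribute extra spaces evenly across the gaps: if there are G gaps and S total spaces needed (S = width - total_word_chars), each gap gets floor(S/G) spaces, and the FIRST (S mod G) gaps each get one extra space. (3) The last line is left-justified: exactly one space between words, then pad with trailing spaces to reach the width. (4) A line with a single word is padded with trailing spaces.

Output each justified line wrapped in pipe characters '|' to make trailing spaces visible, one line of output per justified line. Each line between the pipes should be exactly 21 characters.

Answer: |diamond   blue   that|
|salty   mineral   how|
|compound  six content|
|tree  waterfall  from|
|pepper   south  heart|
|how   everything  big|
|for pencil           |

Derivation:
Line 1: ['diamond', 'blue', 'that'] (min_width=17, slack=4)
Line 2: ['salty', 'mineral', 'how'] (min_width=17, slack=4)
Line 3: ['compound', 'six', 'content'] (min_width=20, slack=1)
Line 4: ['tree', 'waterfall', 'from'] (min_width=19, slack=2)
Line 5: ['pepper', 'south', 'heart'] (min_width=18, slack=3)
Line 6: ['how', 'everything', 'big'] (min_width=18, slack=3)
Line 7: ['for', 'pencil'] (min_width=10, slack=11)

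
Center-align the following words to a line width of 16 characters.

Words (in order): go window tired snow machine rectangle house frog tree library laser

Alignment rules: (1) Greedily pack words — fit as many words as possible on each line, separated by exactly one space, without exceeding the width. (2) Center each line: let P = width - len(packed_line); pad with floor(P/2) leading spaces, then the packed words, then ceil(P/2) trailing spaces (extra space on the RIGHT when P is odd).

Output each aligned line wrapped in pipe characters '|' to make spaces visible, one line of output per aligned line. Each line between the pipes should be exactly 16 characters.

Answer: |go window tired |
|  snow machine  |
|rectangle house |
|   frog tree    |
| library laser  |

Derivation:
Line 1: ['go', 'window', 'tired'] (min_width=15, slack=1)
Line 2: ['snow', 'machine'] (min_width=12, slack=4)
Line 3: ['rectangle', 'house'] (min_width=15, slack=1)
Line 4: ['frog', 'tree'] (min_width=9, slack=7)
Line 5: ['library', 'laser'] (min_width=13, slack=3)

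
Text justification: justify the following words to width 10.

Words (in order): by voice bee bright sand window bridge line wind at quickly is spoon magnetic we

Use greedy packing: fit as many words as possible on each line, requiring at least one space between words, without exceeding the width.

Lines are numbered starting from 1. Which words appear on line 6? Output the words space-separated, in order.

Line 1: ['by', 'voice'] (min_width=8, slack=2)
Line 2: ['bee', 'bright'] (min_width=10, slack=0)
Line 3: ['sand'] (min_width=4, slack=6)
Line 4: ['window'] (min_width=6, slack=4)
Line 5: ['bridge'] (min_width=6, slack=4)
Line 6: ['line', 'wind'] (min_width=9, slack=1)
Line 7: ['at', 'quickly'] (min_width=10, slack=0)
Line 8: ['is', 'spoon'] (min_width=8, slack=2)
Line 9: ['magnetic'] (min_width=8, slack=2)
Line 10: ['we'] (min_width=2, slack=8)

Answer: line wind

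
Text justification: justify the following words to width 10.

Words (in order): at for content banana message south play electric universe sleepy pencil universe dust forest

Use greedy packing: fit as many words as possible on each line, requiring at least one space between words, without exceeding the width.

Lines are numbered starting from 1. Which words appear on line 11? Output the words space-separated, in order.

Line 1: ['at', 'for'] (min_width=6, slack=4)
Line 2: ['content'] (min_width=7, slack=3)
Line 3: ['banana'] (min_width=6, slack=4)
Line 4: ['message'] (min_width=7, slack=3)
Line 5: ['south', 'play'] (min_width=10, slack=0)
Line 6: ['electric'] (min_width=8, slack=2)
Line 7: ['universe'] (min_width=8, slack=2)
Line 8: ['sleepy'] (min_width=6, slack=4)
Line 9: ['pencil'] (min_width=6, slack=4)
Line 10: ['universe'] (min_width=8, slack=2)
Line 11: ['dust'] (min_width=4, slack=6)
Line 12: ['forest'] (min_width=6, slack=4)

Answer: dust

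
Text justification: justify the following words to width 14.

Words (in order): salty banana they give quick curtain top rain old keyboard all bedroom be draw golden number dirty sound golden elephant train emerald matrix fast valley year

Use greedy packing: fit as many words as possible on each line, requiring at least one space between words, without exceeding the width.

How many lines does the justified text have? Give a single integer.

Line 1: ['salty', 'banana'] (min_width=12, slack=2)
Line 2: ['they', 'give'] (min_width=9, slack=5)
Line 3: ['quick', 'curtain'] (min_width=13, slack=1)
Line 4: ['top', 'rain', 'old'] (min_width=12, slack=2)
Line 5: ['keyboard', 'all'] (min_width=12, slack=2)
Line 6: ['bedroom', 'be'] (min_width=10, slack=4)
Line 7: ['draw', 'golden'] (min_width=11, slack=3)
Line 8: ['number', 'dirty'] (min_width=12, slack=2)
Line 9: ['sound', 'golden'] (min_width=12, slack=2)
Line 10: ['elephant', 'train'] (min_width=14, slack=0)
Line 11: ['emerald', 'matrix'] (min_width=14, slack=0)
Line 12: ['fast', 'valley'] (min_width=11, slack=3)
Line 13: ['year'] (min_width=4, slack=10)
Total lines: 13

Answer: 13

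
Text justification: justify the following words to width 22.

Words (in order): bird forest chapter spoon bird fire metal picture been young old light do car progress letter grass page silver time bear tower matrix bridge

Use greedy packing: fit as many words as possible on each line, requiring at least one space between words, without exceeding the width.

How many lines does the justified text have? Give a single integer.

Line 1: ['bird', 'forest', 'chapter'] (min_width=19, slack=3)
Line 2: ['spoon', 'bird', 'fire', 'metal'] (min_width=21, slack=1)
Line 3: ['picture', 'been', 'young', 'old'] (min_width=22, slack=0)
Line 4: ['light', 'do', 'car', 'progress'] (min_width=21, slack=1)
Line 5: ['letter', 'grass', 'page'] (min_width=17, slack=5)
Line 6: ['silver', 'time', 'bear', 'tower'] (min_width=22, slack=0)
Line 7: ['matrix', 'bridge'] (min_width=13, slack=9)
Total lines: 7

Answer: 7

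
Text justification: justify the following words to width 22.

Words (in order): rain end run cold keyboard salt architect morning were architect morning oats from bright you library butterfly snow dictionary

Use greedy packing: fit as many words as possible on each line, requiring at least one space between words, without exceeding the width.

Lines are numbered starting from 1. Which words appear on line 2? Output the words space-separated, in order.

Line 1: ['rain', 'end', 'run', 'cold'] (min_width=17, slack=5)
Line 2: ['keyboard', 'salt'] (min_width=13, slack=9)
Line 3: ['architect', 'morning', 'were'] (min_width=22, slack=0)
Line 4: ['architect', 'morning', 'oats'] (min_width=22, slack=0)
Line 5: ['from', 'bright', 'you'] (min_width=15, slack=7)
Line 6: ['library', 'butterfly', 'snow'] (min_width=22, slack=0)
Line 7: ['dictionary'] (min_width=10, slack=12)

Answer: keyboard salt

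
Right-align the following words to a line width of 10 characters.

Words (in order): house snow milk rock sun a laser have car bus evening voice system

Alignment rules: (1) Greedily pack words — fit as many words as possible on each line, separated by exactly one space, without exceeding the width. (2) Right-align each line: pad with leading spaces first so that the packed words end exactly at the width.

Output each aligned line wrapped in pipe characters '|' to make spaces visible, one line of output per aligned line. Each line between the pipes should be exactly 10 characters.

Line 1: ['house', 'snow'] (min_width=10, slack=0)
Line 2: ['milk', 'rock'] (min_width=9, slack=1)
Line 3: ['sun', 'a'] (min_width=5, slack=5)
Line 4: ['laser', 'have'] (min_width=10, slack=0)
Line 5: ['car', 'bus'] (min_width=7, slack=3)
Line 6: ['evening'] (min_width=7, slack=3)
Line 7: ['voice'] (min_width=5, slack=5)
Line 8: ['system'] (min_width=6, slack=4)

Answer: |house snow|
| milk rock|
|     sun a|
|laser have|
|   car bus|
|   evening|
|     voice|
|    system|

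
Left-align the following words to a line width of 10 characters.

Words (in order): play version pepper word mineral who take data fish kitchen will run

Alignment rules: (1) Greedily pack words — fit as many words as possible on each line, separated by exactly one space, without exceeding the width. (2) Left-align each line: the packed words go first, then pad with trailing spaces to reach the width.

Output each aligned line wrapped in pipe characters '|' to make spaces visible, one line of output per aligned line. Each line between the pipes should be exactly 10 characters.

Line 1: ['play'] (min_width=4, slack=6)
Line 2: ['version'] (min_width=7, slack=3)
Line 3: ['pepper'] (min_width=6, slack=4)
Line 4: ['word'] (min_width=4, slack=6)
Line 5: ['mineral'] (min_width=7, slack=3)
Line 6: ['who', 'take'] (min_width=8, slack=2)
Line 7: ['data', 'fish'] (min_width=9, slack=1)
Line 8: ['kitchen'] (min_width=7, slack=3)
Line 9: ['will', 'run'] (min_width=8, slack=2)

Answer: |play      |
|version   |
|pepper    |
|word      |
|mineral   |
|who take  |
|data fish |
|kitchen   |
|will run  |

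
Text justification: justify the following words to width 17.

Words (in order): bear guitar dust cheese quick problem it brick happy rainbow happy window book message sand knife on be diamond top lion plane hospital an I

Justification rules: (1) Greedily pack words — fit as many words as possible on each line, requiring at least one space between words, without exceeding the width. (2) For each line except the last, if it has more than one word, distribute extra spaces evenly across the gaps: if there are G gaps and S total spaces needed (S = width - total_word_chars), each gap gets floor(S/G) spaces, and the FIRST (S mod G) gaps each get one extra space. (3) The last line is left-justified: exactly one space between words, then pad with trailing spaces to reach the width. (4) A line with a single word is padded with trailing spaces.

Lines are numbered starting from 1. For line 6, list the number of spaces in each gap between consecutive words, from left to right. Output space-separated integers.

Answer: 6

Derivation:
Line 1: ['bear', 'guitar', 'dust'] (min_width=16, slack=1)
Line 2: ['cheese', 'quick'] (min_width=12, slack=5)
Line 3: ['problem', 'it', 'brick'] (min_width=16, slack=1)
Line 4: ['happy', 'rainbow'] (min_width=13, slack=4)
Line 5: ['happy', 'window', 'book'] (min_width=17, slack=0)
Line 6: ['message', 'sand'] (min_width=12, slack=5)
Line 7: ['knife', 'on', 'be'] (min_width=11, slack=6)
Line 8: ['diamond', 'top', 'lion'] (min_width=16, slack=1)
Line 9: ['plane', 'hospital', 'an'] (min_width=17, slack=0)
Line 10: ['I'] (min_width=1, slack=16)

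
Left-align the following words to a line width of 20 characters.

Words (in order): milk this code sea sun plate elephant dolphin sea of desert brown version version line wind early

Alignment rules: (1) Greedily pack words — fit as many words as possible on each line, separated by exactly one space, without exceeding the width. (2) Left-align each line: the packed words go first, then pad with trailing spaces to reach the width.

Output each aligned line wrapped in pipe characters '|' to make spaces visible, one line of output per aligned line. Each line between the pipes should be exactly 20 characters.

Answer: |milk this code sea  |
|sun plate elephant  |
|dolphin sea of      |
|desert brown version|
|version line wind   |
|early               |

Derivation:
Line 1: ['milk', 'this', 'code', 'sea'] (min_width=18, slack=2)
Line 2: ['sun', 'plate', 'elephant'] (min_width=18, slack=2)
Line 3: ['dolphin', 'sea', 'of'] (min_width=14, slack=6)
Line 4: ['desert', 'brown', 'version'] (min_width=20, slack=0)
Line 5: ['version', 'line', 'wind'] (min_width=17, slack=3)
Line 6: ['early'] (min_width=5, slack=15)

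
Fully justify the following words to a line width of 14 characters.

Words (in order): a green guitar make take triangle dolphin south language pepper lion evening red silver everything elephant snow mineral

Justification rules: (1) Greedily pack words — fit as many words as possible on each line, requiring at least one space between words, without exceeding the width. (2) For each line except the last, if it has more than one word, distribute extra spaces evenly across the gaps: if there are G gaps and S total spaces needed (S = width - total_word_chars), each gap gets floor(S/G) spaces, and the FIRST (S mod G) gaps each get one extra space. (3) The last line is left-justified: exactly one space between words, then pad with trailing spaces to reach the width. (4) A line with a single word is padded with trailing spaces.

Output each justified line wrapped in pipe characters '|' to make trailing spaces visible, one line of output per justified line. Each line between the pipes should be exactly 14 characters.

Answer: |a green guitar|
|make      take|
|triangle      |
|dolphin  south|
|language      |
|pepper    lion|
|evening    red|
|silver        |
|everything    |
|elephant  snow|
|mineral       |

Derivation:
Line 1: ['a', 'green', 'guitar'] (min_width=14, slack=0)
Line 2: ['make', 'take'] (min_width=9, slack=5)
Line 3: ['triangle'] (min_width=8, slack=6)
Line 4: ['dolphin', 'south'] (min_width=13, slack=1)
Line 5: ['language'] (min_width=8, slack=6)
Line 6: ['pepper', 'lion'] (min_width=11, slack=3)
Line 7: ['evening', 'red'] (min_width=11, slack=3)
Line 8: ['silver'] (min_width=6, slack=8)
Line 9: ['everything'] (min_width=10, slack=4)
Line 10: ['elephant', 'snow'] (min_width=13, slack=1)
Line 11: ['mineral'] (min_width=7, slack=7)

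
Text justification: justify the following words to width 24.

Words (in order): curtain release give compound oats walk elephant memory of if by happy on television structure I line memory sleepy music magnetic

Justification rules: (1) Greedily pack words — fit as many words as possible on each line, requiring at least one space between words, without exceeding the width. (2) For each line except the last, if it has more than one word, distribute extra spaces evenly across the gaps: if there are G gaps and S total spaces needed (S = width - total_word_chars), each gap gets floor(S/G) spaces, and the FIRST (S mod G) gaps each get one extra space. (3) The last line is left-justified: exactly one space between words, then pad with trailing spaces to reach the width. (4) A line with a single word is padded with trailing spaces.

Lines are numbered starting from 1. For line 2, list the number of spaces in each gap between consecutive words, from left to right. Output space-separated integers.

Answer: 4 4

Derivation:
Line 1: ['curtain', 'release', 'give'] (min_width=20, slack=4)
Line 2: ['compound', 'oats', 'walk'] (min_width=18, slack=6)
Line 3: ['elephant', 'memory', 'of', 'if', 'by'] (min_width=24, slack=0)
Line 4: ['happy', 'on', 'television'] (min_width=19, slack=5)
Line 5: ['structure', 'I', 'line', 'memory'] (min_width=23, slack=1)
Line 6: ['sleepy', 'music', 'magnetic'] (min_width=21, slack=3)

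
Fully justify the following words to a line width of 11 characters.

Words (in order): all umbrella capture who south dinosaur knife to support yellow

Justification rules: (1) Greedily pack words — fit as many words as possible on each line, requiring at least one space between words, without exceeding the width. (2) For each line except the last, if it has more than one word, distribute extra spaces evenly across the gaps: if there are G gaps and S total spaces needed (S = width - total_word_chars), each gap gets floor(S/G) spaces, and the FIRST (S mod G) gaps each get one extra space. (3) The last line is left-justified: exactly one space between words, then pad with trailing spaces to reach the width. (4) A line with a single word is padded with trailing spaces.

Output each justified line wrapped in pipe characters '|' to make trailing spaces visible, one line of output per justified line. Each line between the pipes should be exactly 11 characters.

Answer: |all        |
|umbrella   |
|capture who|
|south      |
|dinosaur   |
|knife    to|
|support    |
|yellow     |

Derivation:
Line 1: ['all'] (min_width=3, slack=8)
Line 2: ['umbrella'] (min_width=8, slack=3)
Line 3: ['capture', 'who'] (min_width=11, slack=0)
Line 4: ['south'] (min_width=5, slack=6)
Line 5: ['dinosaur'] (min_width=8, slack=3)
Line 6: ['knife', 'to'] (min_width=8, slack=3)
Line 7: ['support'] (min_width=7, slack=4)
Line 8: ['yellow'] (min_width=6, slack=5)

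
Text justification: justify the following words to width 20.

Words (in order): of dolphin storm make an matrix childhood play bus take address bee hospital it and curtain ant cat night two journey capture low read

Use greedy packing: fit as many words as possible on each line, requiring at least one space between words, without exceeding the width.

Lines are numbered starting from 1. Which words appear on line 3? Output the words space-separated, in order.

Line 1: ['of', 'dolphin', 'storm'] (min_width=16, slack=4)
Line 2: ['make', 'an', 'matrix'] (min_width=14, slack=6)
Line 3: ['childhood', 'play', 'bus'] (min_width=18, slack=2)
Line 4: ['take', 'address', 'bee'] (min_width=16, slack=4)
Line 5: ['hospital', 'it', 'and'] (min_width=15, slack=5)
Line 6: ['curtain', 'ant', 'cat'] (min_width=15, slack=5)
Line 7: ['night', 'two', 'journey'] (min_width=17, slack=3)
Line 8: ['capture', 'low', 'read'] (min_width=16, slack=4)

Answer: childhood play bus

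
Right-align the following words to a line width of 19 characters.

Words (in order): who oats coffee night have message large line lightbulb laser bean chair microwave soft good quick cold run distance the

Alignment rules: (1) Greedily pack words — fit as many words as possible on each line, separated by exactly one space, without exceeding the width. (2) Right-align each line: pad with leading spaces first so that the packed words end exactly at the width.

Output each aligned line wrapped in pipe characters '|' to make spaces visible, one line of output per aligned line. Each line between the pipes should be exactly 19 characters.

Line 1: ['who', 'oats', 'coffee'] (min_width=15, slack=4)
Line 2: ['night', 'have', 'message'] (min_width=18, slack=1)
Line 3: ['large', 'line'] (min_width=10, slack=9)
Line 4: ['lightbulb', 'laser'] (min_width=15, slack=4)
Line 5: ['bean', 'chair'] (min_width=10, slack=9)
Line 6: ['microwave', 'soft', 'good'] (min_width=19, slack=0)
Line 7: ['quick', 'cold', 'run'] (min_width=14, slack=5)
Line 8: ['distance', 'the'] (min_width=12, slack=7)

Answer: |    who oats coffee|
| night have message|
|         large line|
|    lightbulb laser|
|         bean chair|
|microwave soft good|
|     quick cold run|
|       distance the|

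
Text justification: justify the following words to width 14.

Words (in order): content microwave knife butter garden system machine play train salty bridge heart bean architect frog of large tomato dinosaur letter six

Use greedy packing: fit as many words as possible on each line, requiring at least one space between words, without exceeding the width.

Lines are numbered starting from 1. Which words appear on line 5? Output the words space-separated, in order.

Answer: machine play

Derivation:
Line 1: ['content'] (min_width=7, slack=7)
Line 2: ['microwave'] (min_width=9, slack=5)
Line 3: ['knife', 'butter'] (min_width=12, slack=2)
Line 4: ['garden', 'system'] (min_width=13, slack=1)
Line 5: ['machine', 'play'] (min_width=12, slack=2)
Line 6: ['train', 'salty'] (min_width=11, slack=3)
Line 7: ['bridge', 'heart'] (min_width=12, slack=2)
Line 8: ['bean', 'architect'] (min_width=14, slack=0)
Line 9: ['frog', 'of', 'large'] (min_width=13, slack=1)
Line 10: ['tomato'] (min_width=6, slack=8)
Line 11: ['dinosaur'] (min_width=8, slack=6)
Line 12: ['letter', 'six'] (min_width=10, slack=4)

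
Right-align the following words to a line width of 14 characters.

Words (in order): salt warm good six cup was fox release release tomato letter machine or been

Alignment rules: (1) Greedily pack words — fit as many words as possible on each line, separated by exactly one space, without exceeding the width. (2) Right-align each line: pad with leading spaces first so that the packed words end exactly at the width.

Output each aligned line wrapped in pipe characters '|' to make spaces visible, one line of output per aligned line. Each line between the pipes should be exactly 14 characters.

Answer: |salt warm good|
|   six cup was|
|   fox release|
|release tomato|
|letter machine|
|       or been|

Derivation:
Line 1: ['salt', 'warm', 'good'] (min_width=14, slack=0)
Line 2: ['six', 'cup', 'was'] (min_width=11, slack=3)
Line 3: ['fox', 'release'] (min_width=11, slack=3)
Line 4: ['release', 'tomato'] (min_width=14, slack=0)
Line 5: ['letter', 'machine'] (min_width=14, slack=0)
Line 6: ['or', 'been'] (min_width=7, slack=7)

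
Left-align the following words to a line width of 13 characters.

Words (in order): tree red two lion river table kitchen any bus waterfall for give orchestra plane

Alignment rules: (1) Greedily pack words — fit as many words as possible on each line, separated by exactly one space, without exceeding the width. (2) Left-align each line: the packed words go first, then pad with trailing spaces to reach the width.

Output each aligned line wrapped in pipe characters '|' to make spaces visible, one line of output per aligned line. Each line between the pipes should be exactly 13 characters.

Line 1: ['tree', 'red', 'two'] (min_width=12, slack=1)
Line 2: ['lion', 'river'] (min_width=10, slack=3)
Line 3: ['table', 'kitchen'] (min_width=13, slack=0)
Line 4: ['any', 'bus'] (min_width=7, slack=6)
Line 5: ['waterfall', 'for'] (min_width=13, slack=0)
Line 6: ['give'] (min_width=4, slack=9)
Line 7: ['orchestra'] (min_width=9, slack=4)
Line 8: ['plane'] (min_width=5, slack=8)

Answer: |tree red two |
|lion river   |
|table kitchen|
|any bus      |
|waterfall for|
|give         |
|orchestra    |
|plane        |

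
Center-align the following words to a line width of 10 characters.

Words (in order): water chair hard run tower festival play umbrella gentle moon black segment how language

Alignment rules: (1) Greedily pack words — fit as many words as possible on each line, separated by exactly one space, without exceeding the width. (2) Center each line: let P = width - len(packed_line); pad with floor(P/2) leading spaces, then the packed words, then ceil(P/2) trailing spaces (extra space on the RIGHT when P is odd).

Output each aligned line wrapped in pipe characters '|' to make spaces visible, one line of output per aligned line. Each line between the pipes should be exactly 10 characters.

Answer: |  water   |
|chair hard|
|run tower |
| festival |
|   play   |
| umbrella |
|  gentle  |
|moon black|
| segment  |
|   how    |
| language |

Derivation:
Line 1: ['water'] (min_width=5, slack=5)
Line 2: ['chair', 'hard'] (min_width=10, slack=0)
Line 3: ['run', 'tower'] (min_width=9, slack=1)
Line 4: ['festival'] (min_width=8, slack=2)
Line 5: ['play'] (min_width=4, slack=6)
Line 6: ['umbrella'] (min_width=8, slack=2)
Line 7: ['gentle'] (min_width=6, slack=4)
Line 8: ['moon', 'black'] (min_width=10, slack=0)
Line 9: ['segment'] (min_width=7, slack=3)
Line 10: ['how'] (min_width=3, slack=7)
Line 11: ['language'] (min_width=8, slack=2)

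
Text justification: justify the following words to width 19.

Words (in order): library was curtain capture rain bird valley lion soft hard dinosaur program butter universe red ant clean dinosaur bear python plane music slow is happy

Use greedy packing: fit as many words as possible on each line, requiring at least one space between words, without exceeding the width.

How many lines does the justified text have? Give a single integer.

Answer: 9

Derivation:
Line 1: ['library', 'was', 'curtain'] (min_width=19, slack=0)
Line 2: ['capture', 'rain', 'bird'] (min_width=17, slack=2)
Line 3: ['valley', 'lion', 'soft'] (min_width=16, slack=3)
Line 4: ['hard', 'dinosaur'] (min_width=13, slack=6)
Line 5: ['program', 'butter'] (min_width=14, slack=5)
Line 6: ['universe', 'red', 'ant'] (min_width=16, slack=3)
Line 7: ['clean', 'dinosaur', 'bear'] (min_width=19, slack=0)
Line 8: ['python', 'plane', 'music'] (min_width=18, slack=1)
Line 9: ['slow', 'is', 'happy'] (min_width=13, slack=6)
Total lines: 9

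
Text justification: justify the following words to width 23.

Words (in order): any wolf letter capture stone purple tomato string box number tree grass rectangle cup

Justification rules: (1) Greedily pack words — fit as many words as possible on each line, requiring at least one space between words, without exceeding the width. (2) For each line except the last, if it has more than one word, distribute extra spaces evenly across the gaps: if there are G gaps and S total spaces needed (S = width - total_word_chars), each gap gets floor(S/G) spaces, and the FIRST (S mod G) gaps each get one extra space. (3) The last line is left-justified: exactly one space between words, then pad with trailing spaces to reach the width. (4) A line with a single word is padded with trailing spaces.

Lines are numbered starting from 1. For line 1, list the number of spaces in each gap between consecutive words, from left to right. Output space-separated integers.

Answer: 1 1 1

Derivation:
Line 1: ['any', 'wolf', 'letter', 'capture'] (min_width=23, slack=0)
Line 2: ['stone', 'purple', 'tomato'] (min_width=19, slack=4)
Line 3: ['string', 'box', 'number', 'tree'] (min_width=22, slack=1)
Line 4: ['grass', 'rectangle', 'cup'] (min_width=19, slack=4)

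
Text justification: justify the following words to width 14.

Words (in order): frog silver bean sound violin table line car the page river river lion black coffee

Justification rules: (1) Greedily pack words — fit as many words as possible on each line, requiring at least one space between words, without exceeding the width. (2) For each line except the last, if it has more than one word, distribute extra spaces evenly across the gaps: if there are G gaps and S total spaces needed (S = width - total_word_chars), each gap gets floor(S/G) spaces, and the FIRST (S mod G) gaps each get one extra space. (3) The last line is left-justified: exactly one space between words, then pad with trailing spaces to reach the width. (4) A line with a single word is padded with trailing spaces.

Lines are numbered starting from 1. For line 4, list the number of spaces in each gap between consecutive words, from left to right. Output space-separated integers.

Answer: 2 2

Derivation:
Line 1: ['frog', 'silver'] (min_width=11, slack=3)
Line 2: ['bean', 'sound'] (min_width=10, slack=4)
Line 3: ['violin', 'table'] (min_width=12, slack=2)
Line 4: ['line', 'car', 'the'] (min_width=12, slack=2)
Line 5: ['page', 'river'] (min_width=10, slack=4)
Line 6: ['river', 'lion'] (min_width=10, slack=4)
Line 7: ['black', 'coffee'] (min_width=12, slack=2)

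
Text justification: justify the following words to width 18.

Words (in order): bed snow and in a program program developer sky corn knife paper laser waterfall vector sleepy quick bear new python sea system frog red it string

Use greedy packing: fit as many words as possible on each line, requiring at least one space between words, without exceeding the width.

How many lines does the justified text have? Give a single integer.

Line 1: ['bed', 'snow', 'and', 'in', 'a'] (min_width=17, slack=1)
Line 2: ['program', 'program'] (min_width=15, slack=3)
Line 3: ['developer', 'sky', 'corn'] (min_width=18, slack=0)
Line 4: ['knife', 'paper', 'laser'] (min_width=17, slack=1)
Line 5: ['waterfall', 'vector'] (min_width=16, slack=2)
Line 6: ['sleepy', 'quick', 'bear'] (min_width=17, slack=1)
Line 7: ['new', 'python', 'sea'] (min_width=14, slack=4)
Line 8: ['system', 'frog', 'red', 'it'] (min_width=18, slack=0)
Line 9: ['string'] (min_width=6, slack=12)
Total lines: 9

Answer: 9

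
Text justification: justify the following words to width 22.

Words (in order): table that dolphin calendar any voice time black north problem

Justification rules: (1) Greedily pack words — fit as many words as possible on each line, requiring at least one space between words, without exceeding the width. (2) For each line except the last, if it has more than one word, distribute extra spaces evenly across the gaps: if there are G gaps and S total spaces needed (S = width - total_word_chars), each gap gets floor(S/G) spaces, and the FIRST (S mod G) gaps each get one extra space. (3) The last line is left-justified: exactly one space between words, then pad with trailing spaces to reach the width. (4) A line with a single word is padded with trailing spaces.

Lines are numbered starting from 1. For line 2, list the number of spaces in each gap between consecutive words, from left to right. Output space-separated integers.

Answer: 3 3

Derivation:
Line 1: ['table', 'that', 'dolphin'] (min_width=18, slack=4)
Line 2: ['calendar', 'any', 'voice'] (min_width=18, slack=4)
Line 3: ['time', 'black', 'north'] (min_width=16, slack=6)
Line 4: ['problem'] (min_width=7, slack=15)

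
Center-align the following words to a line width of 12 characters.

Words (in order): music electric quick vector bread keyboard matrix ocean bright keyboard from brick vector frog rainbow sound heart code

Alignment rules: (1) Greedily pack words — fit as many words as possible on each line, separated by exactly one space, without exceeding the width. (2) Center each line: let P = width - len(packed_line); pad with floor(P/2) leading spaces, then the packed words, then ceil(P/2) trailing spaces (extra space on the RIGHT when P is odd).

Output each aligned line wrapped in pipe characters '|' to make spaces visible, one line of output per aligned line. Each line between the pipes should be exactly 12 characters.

Line 1: ['music'] (min_width=5, slack=7)
Line 2: ['electric'] (min_width=8, slack=4)
Line 3: ['quick', 'vector'] (min_width=12, slack=0)
Line 4: ['bread'] (min_width=5, slack=7)
Line 5: ['keyboard'] (min_width=8, slack=4)
Line 6: ['matrix', 'ocean'] (min_width=12, slack=0)
Line 7: ['bright'] (min_width=6, slack=6)
Line 8: ['keyboard'] (min_width=8, slack=4)
Line 9: ['from', 'brick'] (min_width=10, slack=2)
Line 10: ['vector', 'frog'] (min_width=11, slack=1)
Line 11: ['rainbow'] (min_width=7, slack=5)
Line 12: ['sound', 'heart'] (min_width=11, slack=1)
Line 13: ['code'] (min_width=4, slack=8)

Answer: |   music    |
|  electric  |
|quick vector|
|   bread    |
|  keyboard  |
|matrix ocean|
|   bright   |
|  keyboard  |
| from brick |
|vector frog |
|  rainbow   |
|sound heart |
|    code    |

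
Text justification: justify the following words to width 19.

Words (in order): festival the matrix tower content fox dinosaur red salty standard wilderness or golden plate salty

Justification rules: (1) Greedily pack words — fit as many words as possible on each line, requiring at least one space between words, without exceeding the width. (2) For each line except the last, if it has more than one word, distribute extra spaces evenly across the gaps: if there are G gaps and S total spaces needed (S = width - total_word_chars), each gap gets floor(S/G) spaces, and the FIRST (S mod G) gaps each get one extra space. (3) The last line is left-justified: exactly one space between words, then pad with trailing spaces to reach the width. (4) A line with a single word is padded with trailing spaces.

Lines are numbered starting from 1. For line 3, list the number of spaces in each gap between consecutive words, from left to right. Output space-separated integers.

Line 1: ['festival', 'the', 'matrix'] (min_width=19, slack=0)
Line 2: ['tower', 'content', 'fox'] (min_width=17, slack=2)
Line 3: ['dinosaur', 'red', 'salty'] (min_width=18, slack=1)
Line 4: ['standard', 'wilderness'] (min_width=19, slack=0)
Line 5: ['or', 'golden', 'plate'] (min_width=15, slack=4)
Line 6: ['salty'] (min_width=5, slack=14)

Answer: 2 1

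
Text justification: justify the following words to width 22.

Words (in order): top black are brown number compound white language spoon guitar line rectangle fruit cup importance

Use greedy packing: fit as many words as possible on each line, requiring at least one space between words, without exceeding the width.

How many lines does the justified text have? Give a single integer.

Line 1: ['top', 'black', 'are', 'brown'] (min_width=19, slack=3)
Line 2: ['number', 'compound', 'white'] (min_width=21, slack=1)
Line 3: ['language', 'spoon', 'guitar'] (min_width=21, slack=1)
Line 4: ['line', 'rectangle', 'fruit'] (min_width=20, slack=2)
Line 5: ['cup', 'importance'] (min_width=14, slack=8)
Total lines: 5

Answer: 5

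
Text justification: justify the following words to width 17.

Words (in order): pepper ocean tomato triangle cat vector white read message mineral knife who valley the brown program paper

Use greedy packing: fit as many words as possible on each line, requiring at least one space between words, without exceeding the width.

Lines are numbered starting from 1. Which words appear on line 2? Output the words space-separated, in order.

Line 1: ['pepper', 'ocean'] (min_width=12, slack=5)
Line 2: ['tomato', 'triangle'] (min_width=15, slack=2)
Line 3: ['cat', 'vector', 'white'] (min_width=16, slack=1)
Line 4: ['read', 'message'] (min_width=12, slack=5)
Line 5: ['mineral', 'knife', 'who'] (min_width=17, slack=0)
Line 6: ['valley', 'the', 'brown'] (min_width=16, slack=1)
Line 7: ['program', 'paper'] (min_width=13, slack=4)

Answer: tomato triangle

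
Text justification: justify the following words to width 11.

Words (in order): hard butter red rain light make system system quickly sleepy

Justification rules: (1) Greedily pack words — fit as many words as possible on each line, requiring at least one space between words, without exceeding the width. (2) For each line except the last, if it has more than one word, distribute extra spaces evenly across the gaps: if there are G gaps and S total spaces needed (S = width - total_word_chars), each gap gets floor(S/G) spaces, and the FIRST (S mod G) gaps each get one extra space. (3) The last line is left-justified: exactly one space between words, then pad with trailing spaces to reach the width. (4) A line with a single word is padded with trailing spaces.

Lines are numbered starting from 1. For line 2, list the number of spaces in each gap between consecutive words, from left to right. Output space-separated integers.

Line 1: ['hard', 'butter'] (min_width=11, slack=0)
Line 2: ['red', 'rain'] (min_width=8, slack=3)
Line 3: ['light', 'make'] (min_width=10, slack=1)
Line 4: ['system'] (min_width=6, slack=5)
Line 5: ['system'] (min_width=6, slack=5)
Line 6: ['quickly'] (min_width=7, slack=4)
Line 7: ['sleepy'] (min_width=6, slack=5)

Answer: 4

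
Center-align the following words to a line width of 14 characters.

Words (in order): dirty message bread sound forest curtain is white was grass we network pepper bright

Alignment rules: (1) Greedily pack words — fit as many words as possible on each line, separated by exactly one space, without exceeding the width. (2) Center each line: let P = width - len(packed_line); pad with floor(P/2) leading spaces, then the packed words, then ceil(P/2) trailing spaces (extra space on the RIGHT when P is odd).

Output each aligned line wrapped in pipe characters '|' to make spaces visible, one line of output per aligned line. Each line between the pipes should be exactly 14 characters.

Line 1: ['dirty', 'message'] (min_width=13, slack=1)
Line 2: ['bread', 'sound'] (min_width=11, slack=3)
Line 3: ['forest', 'curtain'] (min_width=14, slack=0)
Line 4: ['is', 'white', 'was'] (min_width=12, slack=2)
Line 5: ['grass', 'we'] (min_width=8, slack=6)
Line 6: ['network', 'pepper'] (min_width=14, slack=0)
Line 7: ['bright'] (min_width=6, slack=8)

Answer: |dirty message |
| bread sound  |
|forest curtain|
| is white was |
|   grass we   |
|network pepper|
|    bright    |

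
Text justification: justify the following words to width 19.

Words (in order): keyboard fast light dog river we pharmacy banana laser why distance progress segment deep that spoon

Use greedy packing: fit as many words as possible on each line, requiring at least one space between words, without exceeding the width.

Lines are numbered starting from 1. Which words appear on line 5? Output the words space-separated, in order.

Line 1: ['keyboard', 'fast', 'light'] (min_width=19, slack=0)
Line 2: ['dog', 'river', 'we'] (min_width=12, slack=7)
Line 3: ['pharmacy', 'banana'] (min_width=15, slack=4)
Line 4: ['laser', 'why', 'distance'] (min_width=18, slack=1)
Line 5: ['progress', 'segment'] (min_width=16, slack=3)
Line 6: ['deep', 'that', 'spoon'] (min_width=15, slack=4)

Answer: progress segment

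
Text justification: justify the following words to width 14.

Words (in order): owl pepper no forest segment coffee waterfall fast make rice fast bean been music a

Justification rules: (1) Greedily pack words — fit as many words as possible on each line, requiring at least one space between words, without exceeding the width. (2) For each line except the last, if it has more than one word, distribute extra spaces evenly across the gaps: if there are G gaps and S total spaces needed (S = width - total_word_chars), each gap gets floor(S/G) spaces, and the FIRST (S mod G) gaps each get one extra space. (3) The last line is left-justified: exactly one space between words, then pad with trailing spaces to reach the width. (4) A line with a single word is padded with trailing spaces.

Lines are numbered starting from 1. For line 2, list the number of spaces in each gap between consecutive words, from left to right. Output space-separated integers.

Line 1: ['owl', 'pepper', 'no'] (min_width=13, slack=1)
Line 2: ['forest', 'segment'] (min_width=14, slack=0)
Line 3: ['coffee'] (min_width=6, slack=8)
Line 4: ['waterfall', 'fast'] (min_width=14, slack=0)
Line 5: ['make', 'rice', 'fast'] (min_width=14, slack=0)
Line 6: ['bean', 'been'] (min_width=9, slack=5)
Line 7: ['music', 'a'] (min_width=7, slack=7)

Answer: 1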